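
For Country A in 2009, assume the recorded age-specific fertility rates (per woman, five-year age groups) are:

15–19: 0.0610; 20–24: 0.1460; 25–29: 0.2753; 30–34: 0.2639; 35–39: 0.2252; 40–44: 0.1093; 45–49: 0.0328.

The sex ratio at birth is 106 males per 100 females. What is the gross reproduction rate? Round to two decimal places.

2.70

Proportion female at birth = 100 / (100 + 106) = 0.48544.
Sum of ASFRs = 0.0610 + 0.1460 + 0.2753 + 0.2639 + 0.2252 + 0.1093 + 0.0328 = 1.1135
TFR = 5 × 1.1135 = 5.5675
GRR = 0.48544 × 5.5675 = 2.70269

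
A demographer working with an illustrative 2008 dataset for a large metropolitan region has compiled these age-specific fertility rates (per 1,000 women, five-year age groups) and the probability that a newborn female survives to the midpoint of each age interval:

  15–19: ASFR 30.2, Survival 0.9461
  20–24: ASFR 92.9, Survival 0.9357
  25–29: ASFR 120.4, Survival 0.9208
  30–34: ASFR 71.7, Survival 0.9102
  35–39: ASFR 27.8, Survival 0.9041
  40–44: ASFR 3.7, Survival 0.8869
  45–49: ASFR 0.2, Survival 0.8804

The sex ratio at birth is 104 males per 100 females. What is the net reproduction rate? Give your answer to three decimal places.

Proportion female at birth = 100 / (100 + 104) = 0.49020.
Each age group contributes 5 × ASFR × survival:
  15–19: 5 × 30.2/1000 × 0.9461 = 0.14286
  20–24: 5 × 92.9/1000 × 0.9357 = 0.43463
  25–29: 5 × 120.4/1000 × 0.9208 = 0.55432
  30–34: 5 × 71.7/1000 × 0.9102 = 0.32631
  35–39: 5 × 27.8/1000 × 0.9041 = 0.12567
  40–44: 5 × 3.7/1000 × 0.8869 = 0.01641
  45–49: 5 × 0.2/1000 × 0.8804 = 0.00088
Sum = 1.60108
NRR = 0.49020 × 1.60108 = 0.78485

0.785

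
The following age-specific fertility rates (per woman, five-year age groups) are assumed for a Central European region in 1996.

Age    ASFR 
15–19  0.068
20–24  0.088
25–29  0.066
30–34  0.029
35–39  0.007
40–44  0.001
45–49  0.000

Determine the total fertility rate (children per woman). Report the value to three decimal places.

Sum of ASFRs = 0.068 + 0.088 + 0.066 + 0.029 + 0.007 + 0.001 + 0.000 = 0.259
TFR = 5 × 0.259 = 1.295

1.295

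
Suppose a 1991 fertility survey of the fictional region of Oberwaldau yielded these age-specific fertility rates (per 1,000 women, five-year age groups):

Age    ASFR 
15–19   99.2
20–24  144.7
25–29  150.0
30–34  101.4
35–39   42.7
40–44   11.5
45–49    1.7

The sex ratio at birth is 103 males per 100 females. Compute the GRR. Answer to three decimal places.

1.358

Proportion female at birth = 100 / (100 + 103) = 0.49261.
Sum of ASFRs = 99.2 + 144.7 + 150.0 + 101.4 + 42.7 + 11.5 + 1.7 = 551.2
TFR = 5 × 551.2 / 1000 = 2.756
GRR = 0.49261 × 2.756 = 1.35763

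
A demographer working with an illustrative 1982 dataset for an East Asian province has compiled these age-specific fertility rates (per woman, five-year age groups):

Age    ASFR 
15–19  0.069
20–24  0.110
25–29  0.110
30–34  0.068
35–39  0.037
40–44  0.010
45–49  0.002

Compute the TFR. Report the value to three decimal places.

2.030

Sum of ASFRs = 0.069 + 0.110 + 0.110 + 0.068 + 0.037 + 0.010 + 0.002 = 0.406
TFR = 5 × 0.406 = 2.03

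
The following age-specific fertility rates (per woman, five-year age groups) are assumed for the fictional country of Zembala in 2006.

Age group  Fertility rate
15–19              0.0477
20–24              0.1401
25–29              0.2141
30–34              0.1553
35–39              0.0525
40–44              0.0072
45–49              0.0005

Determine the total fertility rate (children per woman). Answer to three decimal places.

3.087

Sum of ASFRs = 0.0477 + 0.1401 + 0.2141 + 0.1553 + 0.0525 + 0.0072 + 0.0005 = 0.6174
TFR = 5 × 0.6174 = 3.087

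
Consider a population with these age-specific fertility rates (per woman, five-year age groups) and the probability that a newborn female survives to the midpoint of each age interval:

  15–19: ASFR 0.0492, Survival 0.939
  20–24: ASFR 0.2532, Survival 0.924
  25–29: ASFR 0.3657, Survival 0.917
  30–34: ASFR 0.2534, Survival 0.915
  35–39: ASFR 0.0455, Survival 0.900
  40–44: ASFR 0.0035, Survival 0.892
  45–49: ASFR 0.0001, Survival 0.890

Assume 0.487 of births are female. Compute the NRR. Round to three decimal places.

2.171

Proportion female at birth = 0.487.
Per-age-group product (5 × ASFR × survival probability):
  15–19: 5 × 0.0492 × 0.939 = 0.23099
  20–24: 5 × 0.2532 × 0.924 = 1.16978
  25–29: 5 × 0.3657 × 0.917 = 1.67673
  30–34: 5 × 0.2534 × 0.915 = 1.15931
  35–39: 5 × 0.0455 × 0.900 = 0.20475
  40–44: 5 × 0.0035 × 0.892 = 0.01561
  45–49: 5 × 0.0001 × 0.890 = 0.00045
Sum = 4.45762
NRR = 0.487 × 4.45762 = 2.17086
With NRR above 1 the population is above replacement fertility.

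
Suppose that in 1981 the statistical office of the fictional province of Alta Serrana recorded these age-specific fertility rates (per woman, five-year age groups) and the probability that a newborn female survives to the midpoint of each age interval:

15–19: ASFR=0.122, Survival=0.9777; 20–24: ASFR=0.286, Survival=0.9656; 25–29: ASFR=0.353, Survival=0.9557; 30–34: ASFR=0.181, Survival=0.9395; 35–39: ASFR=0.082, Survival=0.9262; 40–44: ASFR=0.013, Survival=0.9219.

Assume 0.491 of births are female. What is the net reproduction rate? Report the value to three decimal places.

Proportion female at birth = 0.491.
Each age group contributes 5 × ASFR × survival:
  15–19: 5 × 0.122 × 0.9777 = 0.59640
  20–24: 5 × 0.286 × 0.9656 = 1.38081
  25–29: 5 × 0.353 × 0.9557 = 1.68681
  30–34: 5 × 0.181 × 0.9395 = 0.85025
  35–39: 5 × 0.082 × 0.9262 = 0.37974
  40–44: 5 × 0.013 × 0.9219 = 0.05992
Sum = 4.95393
NRR = 0.491 × 4.95393 = 2.43238

2.432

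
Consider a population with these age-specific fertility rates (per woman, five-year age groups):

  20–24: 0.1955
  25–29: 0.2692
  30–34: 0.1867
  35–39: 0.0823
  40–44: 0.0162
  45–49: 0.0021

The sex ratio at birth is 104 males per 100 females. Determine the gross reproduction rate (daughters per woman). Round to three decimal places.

1.843

Proportion female at birth = 100 / (100 + 104) = 0.49020.
Sum of ASFRs = 0.1955 + 0.2692 + 0.1867 + 0.0823 + 0.0162 + 0.0021 = 0.7520
TFR = 5 × 0.7520 = 3.76
GRR = 0.49020 × 3.76 = 1.84315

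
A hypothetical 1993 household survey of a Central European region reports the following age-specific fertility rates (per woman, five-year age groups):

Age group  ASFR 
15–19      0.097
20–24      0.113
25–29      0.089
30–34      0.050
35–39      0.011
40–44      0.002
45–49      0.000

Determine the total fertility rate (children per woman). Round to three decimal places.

1.810

Sum of ASFRs = 0.097 + 0.113 + 0.089 + 0.050 + 0.011 + 0.002 + 0.000 = 0.362
TFR = 5 × 0.362 = 1.81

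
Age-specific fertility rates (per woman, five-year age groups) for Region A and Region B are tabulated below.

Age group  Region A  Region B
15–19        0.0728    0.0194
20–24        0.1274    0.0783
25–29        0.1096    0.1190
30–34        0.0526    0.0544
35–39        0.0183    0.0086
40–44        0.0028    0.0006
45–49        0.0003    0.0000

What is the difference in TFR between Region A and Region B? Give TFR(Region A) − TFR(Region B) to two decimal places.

0.52

Region A:
  Sum of ASFRs = 0.0728 + 0.1274 + 0.1096 + 0.0526 + 0.0183 + 0.0028 + 0.0003 = 0.3838
  TFR = 5 × 0.3838 = 1.919
Region B:
  Sum of ASFRs = 0.0194 + 0.0783 + 0.1190 + 0.0544 + 0.0086 + 0.0006 + 0.0000 = 0.2803
  TFR = 5 × 0.2803 = 1.4015
Difference = 1.919 − 1.4015 = 0.5175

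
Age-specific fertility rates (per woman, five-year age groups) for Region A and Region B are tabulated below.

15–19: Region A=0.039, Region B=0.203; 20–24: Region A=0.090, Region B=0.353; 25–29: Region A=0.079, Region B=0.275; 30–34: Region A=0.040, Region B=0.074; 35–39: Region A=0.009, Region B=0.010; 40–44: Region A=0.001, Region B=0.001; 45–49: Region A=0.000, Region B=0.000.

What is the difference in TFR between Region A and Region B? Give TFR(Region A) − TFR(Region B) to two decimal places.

-3.29

Region A:
  Sum of ASFRs = 0.039 + 0.090 + 0.079 + 0.040 + 0.009 + 0.001 + 0.000 = 0.258
  TFR = 5 × 0.258 = 1.29
Region B:
  Sum of ASFRs = 0.203 + 0.353 + 0.275 + 0.074 + 0.010 + 0.001 + 0.000 = 0.916
  TFR = 5 × 0.916 = 4.58
Difference = 1.29 − 4.58 = -3.29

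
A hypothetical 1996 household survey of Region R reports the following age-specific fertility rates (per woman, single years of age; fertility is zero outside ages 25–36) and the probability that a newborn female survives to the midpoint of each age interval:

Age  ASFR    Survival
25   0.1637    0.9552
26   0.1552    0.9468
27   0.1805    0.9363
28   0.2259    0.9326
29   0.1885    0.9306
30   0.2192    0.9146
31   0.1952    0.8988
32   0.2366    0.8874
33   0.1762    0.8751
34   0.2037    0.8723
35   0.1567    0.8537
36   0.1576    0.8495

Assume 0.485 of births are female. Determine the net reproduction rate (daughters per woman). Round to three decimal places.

0.991

Proportion female at birth = 0.485.
Per-age-group product (1 × ASFR × survival probability):
  25: 1 × 0.1637 × 0.9552 = 0.15637
  26: 1 × 0.1552 × 0.9468 = 0.14694
  27: 1 × 0.1805 × 0.9363 = 0.16900
  28: 1 × 0.2259 × 0.9326 = 0.21067
  29: 1 × 0.1885 × 0.9306 = 0.17542
  30: 1 × 0.2192 × 0.9146 = 0.20048
  31: 1 × 0.1952 × 0.8988 = 0.17545
  32: 1 × 0.2366 × 0.8874 = 0.20996
  33: 1 × 0.1762 × 0.8751 = 0.15419
  34: 1 × 0.2037 × 0.8723 = 0.17769
  35: 1 × 0.1567 × 0.8537 = 0.13377
  36: 1 × 0.1576 × 0.8495 = 0.13388
Sum = 2.04382
NRR = 0.485 × 2.04382 = 0.99125
An NRR under 1 implies long-run decline under these rates.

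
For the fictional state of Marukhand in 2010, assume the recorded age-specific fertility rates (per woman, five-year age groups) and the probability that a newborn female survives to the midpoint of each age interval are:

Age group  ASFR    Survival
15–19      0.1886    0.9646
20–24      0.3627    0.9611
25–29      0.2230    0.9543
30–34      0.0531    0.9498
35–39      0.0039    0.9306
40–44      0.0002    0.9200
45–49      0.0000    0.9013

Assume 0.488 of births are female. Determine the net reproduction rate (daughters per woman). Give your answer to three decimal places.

Proportion female at birth = 0.488.
Per-age-group product (5 × ASFR × survival probability):
  15–19: 5 × 0.1886 × 0.9646 = 0.90962
  20–24: 5 × 0.3627 × 0.9611 = 1.74295
  25–29: 5 × 0.2230 × 0.9543 = 1.06404
  30–34: 5 × 0.0531 × 0.9498 = 0.25217
  35–39: 5 × 0.0039 × 0.9306 = 0.01815
  40–44: 5 × 0.0002 × 0.9200 = 0.00092
  45–49: 5 × 0.0000 × 0.9013 = 0.00000
Sum = 3.98785
NRR = 0.488 × 3.98785 = 1.94607

1.946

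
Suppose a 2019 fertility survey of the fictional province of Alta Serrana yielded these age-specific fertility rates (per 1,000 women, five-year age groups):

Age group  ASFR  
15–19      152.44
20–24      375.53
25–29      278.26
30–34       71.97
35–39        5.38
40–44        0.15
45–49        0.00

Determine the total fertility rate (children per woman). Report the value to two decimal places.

4.42

Sum of ASFRs = 152.44 + 375.53 + 278.26 + 71.97 + 5.38 + 0.15 + 0.00 = 883.73
TFR = 5 × 883.73 / 1000 = 4.41865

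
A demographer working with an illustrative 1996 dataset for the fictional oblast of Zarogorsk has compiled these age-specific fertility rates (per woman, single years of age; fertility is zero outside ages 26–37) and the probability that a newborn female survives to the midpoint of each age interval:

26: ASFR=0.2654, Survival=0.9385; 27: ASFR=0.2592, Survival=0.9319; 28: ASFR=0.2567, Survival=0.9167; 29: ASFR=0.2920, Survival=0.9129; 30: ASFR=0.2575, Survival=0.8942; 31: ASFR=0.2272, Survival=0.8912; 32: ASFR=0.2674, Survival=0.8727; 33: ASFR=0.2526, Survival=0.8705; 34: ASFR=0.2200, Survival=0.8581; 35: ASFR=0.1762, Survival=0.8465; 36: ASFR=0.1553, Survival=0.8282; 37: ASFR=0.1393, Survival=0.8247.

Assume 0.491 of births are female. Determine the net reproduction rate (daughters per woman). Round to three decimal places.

Proportion female at birth = 0.491.
Per-age-group product (1 × ASFR × survival probability):
  26: 1 × 0.2654 × 0.9385 = 0.24908
  27: 1 × 0.2592 × 0.9319 = 0.24155
  28: 1 × 0.2567 × 0.9167 = 0.23532
  29: 1 × 0.2920 × 0.9129 = 0.26657
  30: 1 × 0.2575 × 0.8942 = 0.23026
  31: 1 × 0.2272 × 0.8912 = 0.20248
  32: 1 × 0.2674 × 0.8727 = 0.23336
  33: 1 × 0.2526 × 0.8705 = 0.21989
  34: 1 × 0.2200 × 0.8581 = 0.18878
  35: 1 × 0.1762 × 0.8465 = 0.14915
  36: 1 × 0.1553 × 0.8282 = 0.12862
  37: 1 × 0.1393 × 0.8247 = 0.11488
Sum = 2.45994
NRR = 0.491 × 2.45994 = 1.20783
With NRR above 1 the population is above replacement fertility.

1.208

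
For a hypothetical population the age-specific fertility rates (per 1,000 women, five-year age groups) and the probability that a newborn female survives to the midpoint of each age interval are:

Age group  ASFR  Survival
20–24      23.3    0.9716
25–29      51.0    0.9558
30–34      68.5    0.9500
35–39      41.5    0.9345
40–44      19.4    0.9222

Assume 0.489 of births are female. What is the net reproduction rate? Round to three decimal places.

0.472

Proportion female at birth = 0.489.
Weighting each age-specific rate by interval width and survival:
  20–24: 5 × 23.3/1000 × 0.9716 = 0.11319
  25–29: 5 × 51.0/1000 × 0.9558 = 0.24373
  30–34: 5 × 68.5/1000 × 0.9500 = 0.32538
  35–39: 5 × 41.5/1000 × 0.9345 = 0.19391
  40–44: 5 × 19.4/1000 × 0.9222 = 0.08945
Sum = 0.96566
NRR = 0.489 × 0.96566 = 0.47221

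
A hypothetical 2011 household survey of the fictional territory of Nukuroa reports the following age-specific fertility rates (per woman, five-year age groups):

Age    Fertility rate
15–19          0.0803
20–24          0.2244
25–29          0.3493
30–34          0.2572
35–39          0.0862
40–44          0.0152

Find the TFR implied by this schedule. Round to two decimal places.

Sum of ASFRs = 0.0803 + 0.2244 + 0.3493 + 0.2572 + 0.0862 + 0.0152 = 1.0126
TFR = 5 × 1.0126 = 5.063

5.06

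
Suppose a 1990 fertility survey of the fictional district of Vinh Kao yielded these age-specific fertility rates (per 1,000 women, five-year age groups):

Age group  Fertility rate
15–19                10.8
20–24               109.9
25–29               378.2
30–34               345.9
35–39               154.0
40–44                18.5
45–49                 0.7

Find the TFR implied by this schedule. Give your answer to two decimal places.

Sum of ASFRs = 10.8 + 109.9 + 378.2 + 345.9 + 154.0 + 18.5 + 0.7 = 1018.0
TFR = 5 × 1018.0 / 1000 = 5.09

5.09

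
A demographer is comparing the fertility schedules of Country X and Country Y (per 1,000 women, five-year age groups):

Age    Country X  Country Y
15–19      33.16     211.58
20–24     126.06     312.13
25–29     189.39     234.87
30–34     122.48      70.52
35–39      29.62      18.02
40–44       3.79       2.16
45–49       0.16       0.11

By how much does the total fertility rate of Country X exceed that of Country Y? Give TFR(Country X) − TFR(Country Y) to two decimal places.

Country X:
  Sum of ASFRs = 33.16 + 126.06 + 189.39 + 122.48 + 29.62 + 3.79 + 0.16 = 504.66
  TFR = 5 × 504.66 / 1000 = 2.5233
Country Y:
  Sum of ASFRs = 211.58 + 312.13 + 234.87 + 70.52 + 18.02 + 2.16 + 0.11 = 849.39
  TFR = 5 × 849.39 / 1000 = 4.24695
Difference = 2.5233 − 4.24695 = -1.72365

-1.72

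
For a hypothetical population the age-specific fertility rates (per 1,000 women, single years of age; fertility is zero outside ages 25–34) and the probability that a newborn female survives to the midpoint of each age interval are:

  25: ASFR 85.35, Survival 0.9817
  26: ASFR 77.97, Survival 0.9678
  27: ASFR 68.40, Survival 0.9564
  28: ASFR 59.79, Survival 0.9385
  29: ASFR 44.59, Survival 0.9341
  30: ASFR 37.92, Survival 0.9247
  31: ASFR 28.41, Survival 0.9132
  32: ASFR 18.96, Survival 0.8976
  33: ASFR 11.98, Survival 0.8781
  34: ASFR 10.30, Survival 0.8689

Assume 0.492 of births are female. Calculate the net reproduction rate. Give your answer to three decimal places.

0.207

Proportion female at birth = 0.492.
Weighting each age-specific rate by interval width and survival:
  25: 1 × 85.35/1000 × 0.9817 = 0.08379
  26: 1 × 77.97/1000 × 0.9678 = 0.07546
  27: 1 × 68.40/1000 × 0.9564 = 0.06542
  28: 1 × 59.79/1000 × 0.9385 = 0.05611
  29: 1 × 44.59/1000 × 0.9341 = 0.04165
  30: 1 × 37.92/1000 × 0.9247 = 0.03506
  31: 1 × 28.41/1000 × 0.9132 = 0.02594
  32: 1 × 18.96/1000 × 0.8976 = 0.01702
  33: 1 × 11.98/1000 × 0.8781 = 0.01052
  34: 1 × 10.30/1000 × 0.8689 = 0.00895
Sum = 0.41992
NRR = 0.492 × 0.41992 = 0.20660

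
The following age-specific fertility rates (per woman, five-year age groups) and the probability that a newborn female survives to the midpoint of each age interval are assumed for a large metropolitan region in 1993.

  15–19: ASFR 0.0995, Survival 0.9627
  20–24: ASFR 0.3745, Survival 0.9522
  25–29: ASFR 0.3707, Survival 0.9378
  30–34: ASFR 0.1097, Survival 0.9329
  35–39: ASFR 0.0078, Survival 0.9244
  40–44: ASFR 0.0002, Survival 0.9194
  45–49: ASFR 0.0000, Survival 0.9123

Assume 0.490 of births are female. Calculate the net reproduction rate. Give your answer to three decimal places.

2.229

Proportion female at birth = 0.490.
Per-age-group product (5 × ASFR × survival probability):
  15–19: 5 × 0.0995 × 0.9627 = 0.47894
  20–24: 5 × 0.3745 × 0.9522 = 1.78299
  25–29: 5 × 0.3707 × 0.9378 = 1.73821
  30–34: 5 × 0.1097 × 0.9329 = 0.51170
  35–39: 5 × 0.0078 × 0.9244 = 0.03605
  40–44: 5 × 0.0002 × 0.9194 = 0.00092
  45–49: 5 × 0.0000 × 0.9123 = 0.00000
Sum = 4.54881
NRR = 0.490 × 4.54881 = 2.22892
An NRR exceeding 1 indicates intrinsic growth under these rates.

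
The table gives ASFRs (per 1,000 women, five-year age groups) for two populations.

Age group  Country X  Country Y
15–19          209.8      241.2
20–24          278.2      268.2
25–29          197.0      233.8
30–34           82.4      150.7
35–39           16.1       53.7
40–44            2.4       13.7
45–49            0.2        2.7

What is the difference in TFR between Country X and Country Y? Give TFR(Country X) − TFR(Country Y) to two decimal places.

Country X:
  Sum of ASFRs = 209.8 + 278.2 + 197.0 + 82.4 + 16.1 + 2.4 + 0.2 = 786.1
  TFR = 5 × 786.1 / 1000 = 3.9305
Country Y:
  Sum of ASFRs = 241.2 + 268.2 + 233.8 + 150.7 + 53.7 + 13.7 + 2.7 = 964.0
  TFR = 5 × 964.0 / 1000 = 4.82
Difference = 3.9305 − 4.82 = -0.8895

-0.89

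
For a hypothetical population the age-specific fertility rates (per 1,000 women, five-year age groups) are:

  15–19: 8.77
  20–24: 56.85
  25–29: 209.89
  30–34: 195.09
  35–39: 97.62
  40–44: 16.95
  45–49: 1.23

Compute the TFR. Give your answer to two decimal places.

2.93

Sum of ASFRs = 8.77 + 56.85 + 209.89 + 195.09 + 97.62 + 16.95 + 1.23 = 586.40
TFR = 5 × 586.40 / 1000 = 2.932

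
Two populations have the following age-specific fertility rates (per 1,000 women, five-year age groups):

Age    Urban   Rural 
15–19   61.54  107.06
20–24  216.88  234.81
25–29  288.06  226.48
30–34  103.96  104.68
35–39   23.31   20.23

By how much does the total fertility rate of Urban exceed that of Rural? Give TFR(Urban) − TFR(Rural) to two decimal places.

0.00

Urban:
  Sum of ASFRs = 61.54 + 216.88 + 288.06 + 103.96 + 23.31 = 693.75
  TFR = 5 × 693.75 / 1000 = 3.46875
Rural:
  Sum of ASFRs = 107.06 + 234.81 + 226.48 + 104.68 + 20.23 = 693.26
  TFR = 5 × 693.26 / 1000 = 3.4663
Difference = 3.46875 − 3.4663 = 0.00245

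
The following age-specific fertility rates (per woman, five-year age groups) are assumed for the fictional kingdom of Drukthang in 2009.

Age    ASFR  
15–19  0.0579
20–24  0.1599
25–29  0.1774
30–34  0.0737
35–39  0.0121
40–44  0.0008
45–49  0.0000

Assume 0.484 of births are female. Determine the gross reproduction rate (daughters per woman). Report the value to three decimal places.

1.166

Proportion female at birth = 0.484.
Sum of ASFRs = 0.0579 + 0.1599 + 0.1774 + 0.0737 + 0.0121 + 0.0008 + 0.0000 = 0.4818
TFR = 5 × 0.4818 = 2.409
GRR = 0.484 × 2.409 = 1.16596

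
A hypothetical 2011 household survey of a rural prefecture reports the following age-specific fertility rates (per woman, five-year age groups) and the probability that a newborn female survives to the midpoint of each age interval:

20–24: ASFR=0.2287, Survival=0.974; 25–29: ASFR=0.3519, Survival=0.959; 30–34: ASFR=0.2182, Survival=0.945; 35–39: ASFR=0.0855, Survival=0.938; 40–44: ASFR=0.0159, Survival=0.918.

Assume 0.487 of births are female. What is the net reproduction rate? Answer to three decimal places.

Proportion female at birth = 0.487.
Survival-weighted fertility by age (5·fₓ·Sₓ):
  20–24: 5 × 0.2287 × 0.974 = 1.11377
  25–29: 5 × 0.3519 × 0.959 = 1.68736
  30–34: 5 × 0.2182 × 0.945 = 1.03100
  35–39: 5 × 0.0855 × 0.938 = 0.40100
  40–44: 5 × 0.0159 × 0.918 = 0.07298
Sum = 4.30611
NRR = 0.487 × 4.30611 = 2.09708
NRR > 1, so each generation more than replaces itself.

2.097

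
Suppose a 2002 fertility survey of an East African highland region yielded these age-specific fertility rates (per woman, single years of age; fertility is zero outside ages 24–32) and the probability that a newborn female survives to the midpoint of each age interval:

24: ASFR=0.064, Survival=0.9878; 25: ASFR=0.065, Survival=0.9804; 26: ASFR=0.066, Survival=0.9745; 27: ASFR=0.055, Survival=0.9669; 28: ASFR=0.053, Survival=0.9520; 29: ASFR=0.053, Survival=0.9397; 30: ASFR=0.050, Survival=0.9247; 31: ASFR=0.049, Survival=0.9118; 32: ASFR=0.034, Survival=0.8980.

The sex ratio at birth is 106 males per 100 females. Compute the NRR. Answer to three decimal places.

0.226

Proportion female at birth = 100 / (100 + 106) = 0.48544.
Survival-weighted fertility by age (1·fₓ·Sₓ):
  24: 1 × 0.064 × 0.9878 = 0.06322
  25: 1 × 0.065 × 0.9804 = 0.06373
  26: 1 × 0.066 × 0.9745 = 0.06432
  27: 1 × 0.055 × 0.9669 = 0.05318
  28: 1 × 0.053 × 0.9520 = 0.05046
  29: 1 × 0.053 × 0.9397 = 0.04980
  30: 1 × 0.050 × 0.9247 = 0.04624
  31: 1 × 0.049 × 0.9118 = 0.04468
  32: 1 × 0.034 × 0.8980 = 0.03053
Sum = 0.46616
NRR = 0.48544 × 0.46616 = 0.22629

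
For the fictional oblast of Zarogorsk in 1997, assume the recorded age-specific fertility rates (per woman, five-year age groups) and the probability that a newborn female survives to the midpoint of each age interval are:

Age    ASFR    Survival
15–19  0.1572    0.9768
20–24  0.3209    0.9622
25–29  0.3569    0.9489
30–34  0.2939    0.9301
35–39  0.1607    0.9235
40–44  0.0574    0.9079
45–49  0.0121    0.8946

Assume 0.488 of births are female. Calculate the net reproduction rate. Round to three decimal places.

3.137

Proportion female at birth = 0.488.
Survival-weighted fertility by age (5·fₓ·Sₓ):
  15–19: 5 × 0.1572 × 0.9768 = 0.76776
  20–24: 5 × 0.3209 × 0.9622 = 1.54385
  25–29: 5 × 0.3569 × 0.9489 = 1.69331
  30–34: 5 × 0.2939 × 0.9301 = 1.36678
  35–39: 5 × 0.1607 × 0.9235 = 0.74203
  40–44: 5 × 0.0574 × 0.9079 = 0.26057
  45–49: 5 × 0.0121 × 0.8946 = 0.05412
Sum = 6.42842
NRR = 0.488 × 6.42842 = 3.13707
With NRR above 1 the population is above replacement fertility.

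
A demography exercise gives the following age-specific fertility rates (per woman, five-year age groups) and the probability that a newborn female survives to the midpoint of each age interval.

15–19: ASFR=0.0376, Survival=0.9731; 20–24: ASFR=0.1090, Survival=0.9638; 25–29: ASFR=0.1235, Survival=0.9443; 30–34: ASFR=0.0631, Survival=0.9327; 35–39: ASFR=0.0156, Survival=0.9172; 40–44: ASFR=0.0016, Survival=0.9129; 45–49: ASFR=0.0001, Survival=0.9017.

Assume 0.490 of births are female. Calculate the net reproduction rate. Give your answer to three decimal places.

0.816

Proportion female at birth = 0.490.
Per-age-group product (5 × ASFR × survival probability):
  15–19: 5 × 0.0376 × 0.9731 = 0.18294
  20–24: 5 × 0.1090 × 0.9638 = 0.52527
  25–29: 5 × 0.1235 × 0.9443 = 0.58311
  30–34: 5 × 0.0631 × 0.9327 = 0.29427
  35–39: 5 × 0.0156 × 0.9172 = 0.07154
  40–44: 5 × 0.0016 × 0.9129 = 0.00730
  45–49: 5 × 0.0001 × 0.9017 = 0.00045
Sum = 1.66488
NRR = 0.490 × 1.66488 = 0.81579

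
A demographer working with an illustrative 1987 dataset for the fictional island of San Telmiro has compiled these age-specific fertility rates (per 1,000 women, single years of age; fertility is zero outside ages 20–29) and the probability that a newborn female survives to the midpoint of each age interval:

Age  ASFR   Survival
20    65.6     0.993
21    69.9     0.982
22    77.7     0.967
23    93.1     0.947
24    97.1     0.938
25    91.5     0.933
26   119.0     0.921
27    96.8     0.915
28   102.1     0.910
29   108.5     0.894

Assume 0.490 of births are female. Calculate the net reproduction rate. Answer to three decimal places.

0.422

Proportion female at birth = 0.490.
Each age group contributes 1 × ASFR × survival:
  20: 1 × 65.6/1000 × 0.993 = 0.06514
  21: 1 × 69.9/1000 × 0.982 = 0.06864
  22: 1 × 77.7/1000 × 0.967 = 0.07514
  23: 1 × 93.1/1000 × 0.947 = 0.08817
  24: 1 × 97.1/1000 × 0.938 = 0.09108
  25: 1 × 91.5/1000 × 0.933 = 0.08537
  26: 1 × 119.0/1000 × 0.921 = 0.10960
  27: 1 × 96.8/1000 × 0.915 = 0.08857
  28: 1 × 102.1/1000 × 0.910 = 0.09291
  29: 1 × 108.5/1000 × 0.894 = 0.09700
Sum = 0.86162
NRR = 0.490 × 0.86162 = 0.42219
With NRR below 1 the population is below replacement fertility.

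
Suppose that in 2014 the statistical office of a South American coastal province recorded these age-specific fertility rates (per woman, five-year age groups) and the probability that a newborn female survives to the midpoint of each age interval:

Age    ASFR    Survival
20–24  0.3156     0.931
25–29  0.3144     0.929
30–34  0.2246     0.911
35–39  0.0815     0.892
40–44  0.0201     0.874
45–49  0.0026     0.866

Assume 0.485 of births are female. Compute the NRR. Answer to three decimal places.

2.141

Proportion female at birth = 0.485.
Each age group contributes 5 × ASFR × survival:
  20–24: 5 × 0.3156 × 0.931 = 1.46912
  25–29: 5 × 0.3144 × 0.929 = 1.46039
  30–34: 5 × 0.2246 × 0.911 = 1.02305
  35–39: 5 × 0.0815 × 0.892 = 0.36349
  40–44: 5 × 0.0201 × 0.874 = 0.08784
  45–49: 5 × 0.0026 × 0.866 = 0.01126
Sum = 4.41515
NRR = 0.485 × 4.41515 = 2.14135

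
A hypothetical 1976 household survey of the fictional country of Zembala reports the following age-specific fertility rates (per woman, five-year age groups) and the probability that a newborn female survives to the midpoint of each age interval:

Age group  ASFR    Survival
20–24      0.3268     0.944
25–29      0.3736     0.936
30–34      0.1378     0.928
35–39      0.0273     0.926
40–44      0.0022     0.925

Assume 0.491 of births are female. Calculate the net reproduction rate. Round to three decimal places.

1.997

Proportion female at birth = 0.491.
Each age group contributes 5 × ASFR × survival:
  20–24: 5 × 0.3268 × 0.944 = 1.54250
  25–29: 5 × 0.3736 × 0.936 = 1.74845
  30–34: 5 × 0.1378 × 0.928 = 0.63939
  35–39: 5 × 0.0273 × 0.926 = 0.12640
  40–44: 5 × 0.0022 × 0.925 = 0.01018
Sum = 4.06692
NRR = 0.491 × 4.06692 = 1.99686
NRR > 1, so each generation more than replaces itself.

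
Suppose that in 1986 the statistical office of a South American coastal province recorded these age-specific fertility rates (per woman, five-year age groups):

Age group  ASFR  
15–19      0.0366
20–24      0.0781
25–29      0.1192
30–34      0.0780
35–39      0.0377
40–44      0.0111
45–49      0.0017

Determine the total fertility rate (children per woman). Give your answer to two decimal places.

1.81

Sum of ASFRs = 0.0366 + 0.0781 + 0.1192 + 0.0780 + 0.0377 + 0.0111 + 0.0017 = 0.3624
TFR = 5 × 0.3624 = 1.812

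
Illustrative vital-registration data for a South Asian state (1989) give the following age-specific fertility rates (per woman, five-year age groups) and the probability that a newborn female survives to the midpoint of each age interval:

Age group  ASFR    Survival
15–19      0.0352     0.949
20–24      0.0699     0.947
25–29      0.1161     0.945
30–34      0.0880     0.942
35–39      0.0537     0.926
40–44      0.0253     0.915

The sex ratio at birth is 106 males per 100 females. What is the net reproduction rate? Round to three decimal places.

Proportion female at birth = 100 / (100 + 106) = 0.48544.
Weighting each age-specific rate by interval width and survival:
  15–19: 5 × 0.0352 × 0.949 = 0.16702
  20–24: 5 × 0.0699 × 0.947 = 0.33098
  25–29: 5 × 0.1161 × 0.945 = 0.54857
  30–34: 5 × 0.0880 × 0.942 = 0.41448
  35–39: 5 × 0.0537 × 0.926 = 0.24863
  40–44: 5 × 0.0253 × 0.915 = 0.11575
Sum = 1.82543
NRR = 0.48544 × 1.82543 = 0.88614

0.886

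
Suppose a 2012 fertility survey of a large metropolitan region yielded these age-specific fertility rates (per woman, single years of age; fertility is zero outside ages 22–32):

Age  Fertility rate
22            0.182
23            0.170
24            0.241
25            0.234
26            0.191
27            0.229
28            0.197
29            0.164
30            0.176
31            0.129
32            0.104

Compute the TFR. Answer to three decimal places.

Sum of ASFRs = 0.182 + 0.170 + 0.241 + 0.234 + 0.191 + 0.229 + 0.197 + 0.164 + 0.176 + 0.129 + 0.104 = 2.017
TFR = 2.017

2.017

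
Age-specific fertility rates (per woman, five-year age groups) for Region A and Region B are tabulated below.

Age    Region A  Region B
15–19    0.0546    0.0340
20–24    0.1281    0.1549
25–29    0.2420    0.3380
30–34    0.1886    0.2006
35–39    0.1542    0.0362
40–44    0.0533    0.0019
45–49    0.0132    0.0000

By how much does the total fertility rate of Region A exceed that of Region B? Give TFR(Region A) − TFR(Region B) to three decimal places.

Region A:
  Sum of ASFRs = 0.0546 + 0.1281 + 0.2420 + 0.1886 + 0.1542 + 0.0533 + 0.0132 = 0.8340
  TFR = 5 × 0.8340 = 4.17
Region B:
  Sum of ASFRs = 0.0340 + 0.1549 + 0.3380 + 0.2006 + 0.0362 + 0.0019 + 0.0000 = 0.7656
  TFR = 5 × 0.7656 = 3.828
Difference = 4.17 − 3.828 = 0.342

0.342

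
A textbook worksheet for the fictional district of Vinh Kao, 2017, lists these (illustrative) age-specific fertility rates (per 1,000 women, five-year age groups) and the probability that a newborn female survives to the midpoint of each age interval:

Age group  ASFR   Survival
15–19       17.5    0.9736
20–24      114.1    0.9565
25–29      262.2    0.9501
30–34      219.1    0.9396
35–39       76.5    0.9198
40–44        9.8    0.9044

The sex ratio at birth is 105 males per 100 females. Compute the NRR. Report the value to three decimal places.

Proportion female at birth = 100 / (100 + 105) = 0.48780.
Weighting each age-specific rate by interval width and survival:
  15–19: 5 × 17.5/1000 × 0.9736 = 0.08519
  20–24: 5 × 114.1/1000 × 0.9565 = 0.54568
  25–29: 5 × 262.2/1000 × 0.9501 = 1.24558
  30–34: 5 × 219.1/1000 × 0.9396 = 1.02933
  35–39: 5 × 76.5/1000 × 0.9198 = 0.35182
  40–44: 5 × 9.8/1000 × 0.9044 = 0.04432
Sum = 3.30192
NRR = 0.48780 × 3.30192 = 1.61068

1.611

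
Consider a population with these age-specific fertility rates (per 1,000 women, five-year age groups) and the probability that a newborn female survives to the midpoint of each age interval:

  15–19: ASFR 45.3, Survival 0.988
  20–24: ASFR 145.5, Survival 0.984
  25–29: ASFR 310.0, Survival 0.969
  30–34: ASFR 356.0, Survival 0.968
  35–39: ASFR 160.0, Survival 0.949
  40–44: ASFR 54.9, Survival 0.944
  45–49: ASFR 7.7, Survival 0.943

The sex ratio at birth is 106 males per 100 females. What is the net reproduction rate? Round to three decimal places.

Proportion female at birth = 100 / (100 + 106) = 0.48544.
Weighting each age-specific rate by interval width and survival:
  15–19: 5 × 45.3/1000 × 0.988 = 0.22378
  20–24: 5 × 145.5/1000 × 0.984 = 0.71586
  25–29: 5 × 310.0/1000 × 0.969 = 1.50195
  30–34: 5 × 356.0/1000 × 0.968 = 1.72304
  35–39: 5 × 160.0/1000 × 0.949 = 0.75920
  40–44: 5 × 54.9/1000 × 0.944 = 0.25913
  45–49: 5 × 7.7/1000 × 0.943 = 0.03631
Sum = 5.21927
NRR = 0.48544 × 5.21927 = 2.53364

2.534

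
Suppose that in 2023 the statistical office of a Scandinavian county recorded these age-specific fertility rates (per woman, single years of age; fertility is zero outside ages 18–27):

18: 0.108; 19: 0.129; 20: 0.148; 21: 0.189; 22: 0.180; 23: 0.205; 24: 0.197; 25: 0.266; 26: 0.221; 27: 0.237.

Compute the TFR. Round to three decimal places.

1.880

Sum of ASFRs = 0.108 + 0.129 + 0.148 + 0.189 + 0.180 + 0.205 + 0.197 + 0.266 + 0.221 + 0.237 = 1.880
TFR = 1.88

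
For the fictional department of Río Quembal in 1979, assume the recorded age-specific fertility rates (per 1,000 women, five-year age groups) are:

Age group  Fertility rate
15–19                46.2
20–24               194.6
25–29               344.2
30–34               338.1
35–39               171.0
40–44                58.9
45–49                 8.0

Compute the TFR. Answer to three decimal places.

5.805

Sum of ASFRs = 46.2 + 194.6 + 344.2 + 338.1 + 171.0 + 58.9 + 8.0 = 1161.0
TFR = 5 × 1161.0 / 1000 = 5.805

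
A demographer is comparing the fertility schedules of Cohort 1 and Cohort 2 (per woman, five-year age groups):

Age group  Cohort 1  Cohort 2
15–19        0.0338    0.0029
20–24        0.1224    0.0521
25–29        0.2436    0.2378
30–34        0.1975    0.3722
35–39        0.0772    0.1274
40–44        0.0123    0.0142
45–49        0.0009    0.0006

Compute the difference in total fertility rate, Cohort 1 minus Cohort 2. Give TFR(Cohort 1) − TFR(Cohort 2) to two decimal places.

Cohort 1:
  Sum of ASFRs = 0.0338 + 0.1224 + 0.2436 + 0.1975 + 0.0772 + 0.0123 + 0.0009 = 0.6877
  TFR = 5 × 0.6877 = 3.4385
Cohort 2:
  Sum of ASFRs = 0.0029 + 0.0521 + 0.2378 + 0.3722 + 0.1274 + 0.0142 + 0.0006 = 0.8072
  TFR = 5 × 0.8072 = 4.036
Difference = 3.4385 − 4.036 = -0.5975

-0.60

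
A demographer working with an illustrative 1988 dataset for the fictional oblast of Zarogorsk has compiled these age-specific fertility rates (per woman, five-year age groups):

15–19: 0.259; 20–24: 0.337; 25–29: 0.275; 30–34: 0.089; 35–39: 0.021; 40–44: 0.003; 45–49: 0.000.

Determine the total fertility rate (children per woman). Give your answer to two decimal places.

Sum of ASFRs = 0.259 + 0.337 + 0.275 + 0.089 + 0.021 + 0.003 + 0.000 = 0.984
TFR = 5 × 0.984 = 4.92

4.92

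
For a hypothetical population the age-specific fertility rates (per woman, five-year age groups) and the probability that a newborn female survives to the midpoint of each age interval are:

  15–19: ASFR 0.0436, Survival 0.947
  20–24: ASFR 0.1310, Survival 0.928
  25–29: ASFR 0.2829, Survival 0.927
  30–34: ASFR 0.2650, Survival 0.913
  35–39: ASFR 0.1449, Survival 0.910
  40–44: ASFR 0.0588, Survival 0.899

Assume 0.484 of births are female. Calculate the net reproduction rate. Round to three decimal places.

2.061

Proportion female at birth = 0.484.
Survival-weighted fertility by age (5·fₓ·Sₓ):
  15–19: 5 × 0.0436 × 0.947 = 0.20645
  20–24: 5 × 0.1310 × 0.928 = 0.60784
  25–29: 5 × 0.2829 × 0.927 = 1.31124
  30–34: 5 × 0.2650 × 0.913 = 1.20973
  35–39: 5 × 0.1449 × 0.910 = 0.65930
  40–44: 5 × 0.0588 × 0.899 = 0.26431
Sum = 4.25887
NRR = 0.484 × 4.25887 = 2.06129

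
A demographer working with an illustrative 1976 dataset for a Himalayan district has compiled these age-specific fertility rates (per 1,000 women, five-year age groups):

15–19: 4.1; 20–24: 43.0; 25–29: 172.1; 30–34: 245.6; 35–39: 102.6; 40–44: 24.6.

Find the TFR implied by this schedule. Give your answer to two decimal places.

2.96

Sum of ASFRs = 4.1 + 43.0 + 172.1 + 245.6 + 102.6 + 24.6 = 592.0
TFR = 5 × 592.0 / 1000 = 2.96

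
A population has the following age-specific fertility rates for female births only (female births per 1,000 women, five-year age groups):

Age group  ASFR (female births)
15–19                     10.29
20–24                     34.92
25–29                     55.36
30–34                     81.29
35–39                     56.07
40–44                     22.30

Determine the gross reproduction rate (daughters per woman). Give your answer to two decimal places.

Sum of female ASFRs = 10.29 + 34.92 + 55.36 + 81.29 + 56.07 + 22.30 = 260.23
GRR = 5 × 260.23 / 1000 = 1.30115

1.30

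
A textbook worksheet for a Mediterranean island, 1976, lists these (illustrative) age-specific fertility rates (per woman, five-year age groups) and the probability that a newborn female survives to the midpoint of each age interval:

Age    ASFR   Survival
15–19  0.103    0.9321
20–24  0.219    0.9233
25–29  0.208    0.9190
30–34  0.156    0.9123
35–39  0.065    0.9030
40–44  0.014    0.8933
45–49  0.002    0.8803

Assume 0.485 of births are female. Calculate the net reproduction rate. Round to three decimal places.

1.709

Proportion female at birth = 0.485.
Per-age-group product (5 × ASFR × survival probability):
  15–19: 5 × 0.103 × 0.9321 = 0.48003
  20–24: 5 × 0.219 × 0.9233 = 1.01101
  25–29: 5 × 0.208 × 0.9190 = 0.95576
  30–34: 5 × 0.156 × 0.9123 = 0.71159
  35–39: 5 × 0.065 × 0.9030 = 0.29348
  40–44: 5 × 0.014 × 0.8933 = 0.06253
  45–49: 5 × 0.002 × 0.8803 = 0.00880
Sum = 3.52320
NRR = 0.485 × 3.52320 = 1.70875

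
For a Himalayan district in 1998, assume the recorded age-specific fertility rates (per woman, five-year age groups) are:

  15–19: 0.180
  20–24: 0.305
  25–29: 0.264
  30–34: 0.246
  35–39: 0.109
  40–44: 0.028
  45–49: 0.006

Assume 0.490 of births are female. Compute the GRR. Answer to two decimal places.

Proportion female at birth = 0.490.
Sum of ASFRs = 0.180 + 0.305 + 0.264 + 0.246 + 0.109 + 0.028 + 0.006 = 1.138
TFR = 5 × 1.138 = 5.69
GRR = 0.490 × 5.69 = 2.78810

2.79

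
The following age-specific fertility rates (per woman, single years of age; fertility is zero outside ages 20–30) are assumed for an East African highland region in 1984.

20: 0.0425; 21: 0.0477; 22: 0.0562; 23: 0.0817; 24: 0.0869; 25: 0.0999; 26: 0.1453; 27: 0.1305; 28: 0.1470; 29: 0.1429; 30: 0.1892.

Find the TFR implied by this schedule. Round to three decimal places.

Sum of ASFRs = 0.0425 + 0.0477 + 0.0562 + 0.0817 + 0.0869 + 0.0999 + 0.1453 + 0.1305 + 0.1470 + 0.1429 + 0.1892 = 1.1698
TFR = 1.1698

1.170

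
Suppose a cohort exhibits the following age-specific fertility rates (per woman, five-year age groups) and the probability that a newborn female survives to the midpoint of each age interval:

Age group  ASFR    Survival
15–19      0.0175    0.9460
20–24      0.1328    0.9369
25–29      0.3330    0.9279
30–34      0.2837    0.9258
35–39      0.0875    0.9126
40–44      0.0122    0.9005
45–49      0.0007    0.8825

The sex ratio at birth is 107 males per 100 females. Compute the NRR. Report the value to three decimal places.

Proportion female at birth = 100 / (100 + 107) = 0.48309.
Each age group contributes 5 × ASFR × survival:
  15–19: 5 × 0.0175 × 0.9460 = 0.08278
  20–24: 5 × 0.1328 × 0.9369 = 0.62210
  25–29: 5 × 0.3330 × 0.9279 = 1.54495
  30–34: 5 × 0.2837 × 0.9258 = 1.31325
  35–39: 5 × 0.0875 × 0.9126 = 0.39926
  40–44: 5 × 0.0122 × 0.9005 = 0.05493
  45–49: 5 × 0.0007 × 0.8825 = 0.00309
Sum = 4.02036
NRR = 0.48309 × 4.02036 = 1.94220

1.942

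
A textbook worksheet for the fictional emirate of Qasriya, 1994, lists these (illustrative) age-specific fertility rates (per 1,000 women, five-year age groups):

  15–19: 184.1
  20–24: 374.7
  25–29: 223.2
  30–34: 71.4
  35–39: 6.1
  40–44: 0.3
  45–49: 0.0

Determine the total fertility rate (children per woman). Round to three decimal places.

4.299

Sum of ASFRs = 184.1 + 374.7 + 223.2 + 71.4 + 6.1 + 0.3 + 0.0 = 859.8
TFR = 5 × 859.8 / 1000 = 4.299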